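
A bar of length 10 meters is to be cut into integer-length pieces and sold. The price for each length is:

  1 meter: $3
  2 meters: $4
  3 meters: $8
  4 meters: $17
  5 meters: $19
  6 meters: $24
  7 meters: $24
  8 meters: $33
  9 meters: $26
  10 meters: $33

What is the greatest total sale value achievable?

Build r[k] bottom-up: r[k] = max over allowed piece i of (p[i] + r[k−i]).
r[1] = 3
r[2] = 6  (first piece 1, then r[1]=3)
r[3] = 9  (first piece 1, then r[2]=6)
r[4] = 17
r[5] = 20  (first piece 1, then r[4]=17)
r[6] = 24
r[7] = 27  (first piece 1, then r[6]=24)
r[8] = 34  (first piece 4, then r[4]=17)
r[9] = 37  (first piece 1, then r[8]=34)
r[10] = 41  (first piece 4, then r[6]=24)
One optimal cutting: 6 + 4 → $24 + $17 = $41.

41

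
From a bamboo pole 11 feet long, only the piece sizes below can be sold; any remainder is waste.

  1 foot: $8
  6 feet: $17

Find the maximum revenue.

Let best[k] be the best obtainable value from length k. For each k, try every first piece i and keep the best of price[i] + best[k−i].
best[1] = 8
best[2] = 16  (first piece 1, then best[1]=8)
best[3] = 24  (first piece 1, then best[2]=16)
best[4] = 32  (first piece 1, then best[3]=24)
best[5] = 40  (first piece 1, then best[4]=32)
best[6] = max(8+40, 17+0) = 48
best[7] = max(8+48, 17+8) = 56
best[8] = max(8+56, 17+16) = 64
best[9] = max(8+64, 17+24) = 72
best[10] = max(8+72, 17+32) = 80
best[11] = max(8+80, 17+40) = 88
One optimal cutting: 1 + 1 + 1 + 1 + 1 + 1 + 1 + 1 + 1 + 1 + 1 → $88.

88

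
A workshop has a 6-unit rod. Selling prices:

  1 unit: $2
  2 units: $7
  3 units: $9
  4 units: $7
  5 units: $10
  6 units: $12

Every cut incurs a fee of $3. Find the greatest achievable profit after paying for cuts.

Build v[k] bottom-up: v[k] = max over allowed piece i of (p[i] + v[k−i]) − 3 per cut.
v[1] = 2
v[2] = max(2+2-3, 7+0) = 7
v[3] = max(2+7-3, 7+2-3, 9+0) = 9
v[4] = max(2+9-3, 7+7-3, 9+2-3, 7+0) = 11
v[5] = max(2+11-3, 7+9-3, 9+7-3, 7+2-3, 10+0) = 13
v[6] = max(2+13-3, 7+11-3, 9+9-3, 7+7-3, 10+2-3, 12+0) = 15
One optimal plan: pieces 2 + 2 + 2 (2 cuts) → $21 − $6 = $15.

15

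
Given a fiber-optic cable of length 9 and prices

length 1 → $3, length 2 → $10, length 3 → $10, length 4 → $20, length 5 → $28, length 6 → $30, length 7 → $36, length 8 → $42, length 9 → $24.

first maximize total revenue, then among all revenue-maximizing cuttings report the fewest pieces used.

Consider every possible first cut. r[k] is the best of p[i]+r[k−i] over all sellable i≤k.
r[1] = 3
r[2] = max(3+3, 10+0) = 10
r[3] = max(3+10, 10+3, 10+0) = 13
r[4] = max(3+13, 10+10, 10+3, 20+0) = 20
r[5] = max(3+20, 10+13, 10+10, 20+3, 28+0) = 28
r[6] = max(3+28, 10+20, 10+13, 20+10, 28+3, 30+0) = 31
r[7] = max(3+31, 10+28, 10+20, …, 30+3, 36+0) = 38
r[8] = max(3+38, 10+31, 10+28, …, 36+3, 42+0) = 42
r[9] = max(3+42, 10+38, 10+31, …, 42+3, 24+0) = 48
Maximum revenue is $48.
Now minimize piece count subject to staying optimal: for each k, pieces[k] = 1 + min over i with p[i]+r[k−i]=r[k] of pieces[k−i].
pieces[6] = 2
pieces[7] = 2
pieces[8] = 1
pieces[9] = 2

2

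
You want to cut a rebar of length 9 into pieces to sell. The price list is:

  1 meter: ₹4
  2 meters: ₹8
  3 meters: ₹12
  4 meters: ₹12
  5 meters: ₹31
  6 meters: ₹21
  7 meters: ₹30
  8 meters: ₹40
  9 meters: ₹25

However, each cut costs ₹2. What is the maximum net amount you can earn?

43

Consider every possible first cut. r[k] is the best of p[i]+r[k−i] over all sellable i≤k, charging 2 whenever i<k.
r[1] = 4
r[2] = 8
r[3] = 12
r[4] = 14  (first piece 1, then r[3]=12)
r[5] = 31
r[6] = 33  (first piece 1, then r[5]=31)
r[7] = 37  (first piece 2, then r[5]=31)
r[8] = 41  (first piece 3, then r[5]=31)
r[9] = 43  (first piece 1, then r[8]=41)
One optimal plan: pieces 5 + 3 + 1 (2 cuts) → ₹47 − ₹4 = ₹43.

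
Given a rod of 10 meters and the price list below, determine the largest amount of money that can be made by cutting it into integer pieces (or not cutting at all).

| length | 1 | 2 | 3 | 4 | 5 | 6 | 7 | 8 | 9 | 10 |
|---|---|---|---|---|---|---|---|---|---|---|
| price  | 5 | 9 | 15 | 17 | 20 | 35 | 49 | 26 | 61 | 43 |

66

Let r[k] be the best obtainable value from length k. For each k, try every first piece i and keep the best of price[i] + r[k−i].
r[1] = 5
r[2] = 10  (first piece 1, then r[1]=5)
r[3] = 15  (first piece 1, then r[2]=10)
r[4] = 20  (first piece 1, then r[3]=15)
r[5] = 25  (first piece 1, then r[4]=20)
r[6] = 35
r[7] = 49
r[8] = 54  (first piece 1, then r[7]=49)
r[9] = 61
r[10] = 66  (first piece 1, then r[9]=61)
One optimal cutting: 9 + 1 → 61 + 5 = 66.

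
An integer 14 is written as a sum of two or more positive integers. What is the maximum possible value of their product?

Let P[k] be the best product for length k (with at least one cut). For each first piece i, the rest contributes max(k−i, P[k−i]).
Small cases: P[2]=1, P[3]=2, P[4]=4, P[5]=6, P[6]=9.
P[7] = max(1*9, 2*6, 3*4, 4*3, 5*2, 6*1) = 12
P[8] = max(1*12, 2*9, 3*6, …, 6*2, 7*1) = 18
P[9] = max(1*18, 2*12, 3*9, …, 7*2, 8*1) = 27
P[10] = max(1*27, 2*18, 3*12, …, 8*2, 9*1) = 36
P[11] = max(1*36, 2*27, 3*18, …, 9*2, 10*1) = 54
P[12] = max(1*54, 2*36, 3*27, …, 10*2, 11*1) = 81
P[13] = max(1*81, 2*54, 3*36, …, 11*2, 12*1) = 108
P[14] = max(1*108, 2*81, 3*54, …, 12*2, 13*1) = 162
One optimal split: 3 + 3 + 3 + 3 + 2; product 3*3*3*3*2 = 162.

162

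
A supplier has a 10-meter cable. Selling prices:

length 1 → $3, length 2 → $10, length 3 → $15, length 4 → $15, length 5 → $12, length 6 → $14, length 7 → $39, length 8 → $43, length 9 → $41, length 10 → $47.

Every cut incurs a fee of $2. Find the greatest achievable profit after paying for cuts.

Consider every possible first cut. v[k] is the best of p[i]+v[k−i] over all sellable i≤k, charging 2 whenever i<k.
v[1] = 3
v[2] = max(3+3-2, 10+0) = 10
v[3] = max(3+10-2, 10+3-2, 15+0) = 15
v[4] = max(3+15-2, 10+10-2, 15+3-2, 15+0) = 18
v[5] = max(3+18-2, 10+15-2, 15+10-2, 15+3-2, 12+0) = 23
v[6] = max(3+23-2, 10+18-2, 15+15-2, 15+10-2, 12+3-2, 14+0) = 28
v[7] = max(3+28-2, 10+23-2, 15+18-2, …, 14+3-2, 39+0) = 39
v[8] = max(3+39-2, 10+28-2, 15+23-2, …, 39+3-2, 43+0) = 43
v[9] = max(3+43-2, 10+39-2, 15+28-2, …, 43+3-2, 41+0) = 47
v[10] = max(3+47-2, 10+43-2, 15+39-2, …, 41+3-2, 47+0) = 52
One optimal plan: pieces 7 + 3 (1 cut) → $54 − $2 = $52.

52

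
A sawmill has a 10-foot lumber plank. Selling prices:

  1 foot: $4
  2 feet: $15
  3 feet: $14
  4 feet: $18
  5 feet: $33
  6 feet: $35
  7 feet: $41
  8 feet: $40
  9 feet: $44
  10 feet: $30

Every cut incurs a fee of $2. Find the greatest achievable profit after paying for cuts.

Consider every possible first cut. v[k] is the best of p[i]+v[k−i] over all sellable i≤k, charging 2 whenever i<k.
v[1] = 4
v[2] = max(4+4-2, 15+0) = 15
v[3] = max(4+15-2, 15+4-2, 14+0) = 17
v[4] = max(4+17-2, 15+15-2, 14+4-2, 18+0) = 28
v[5] = max(4+28-2, 15+17-2, 14+15-2, 18+4-2, 33+0) = 33
v[6] = max(4+33-2, 15+28-2, 14+17-2, 18+15-2, 33+4-2, 35+0) = 41
v[7] = max(4+41-2, 15+33-2, 14+28-2, …, 35+4-2, 41+0) = 46
v[8] = max(4+46-2, 15+41-2, 14+33-2, …, 41+4-2, 40+0) = 54
v[9] = max(4+54-2, 15+46-2, 14+41-2, …, 40+4-2, 44+0) = 59
v[10] = max(4+59-2, 15+54-2, 14+46-2, …, 44+4-2, 30+0) = 67
One optimal plan: pieces 2 + 2 + 2 + 2 + 2 (4 cuts) → $75 − $8 = $67.

67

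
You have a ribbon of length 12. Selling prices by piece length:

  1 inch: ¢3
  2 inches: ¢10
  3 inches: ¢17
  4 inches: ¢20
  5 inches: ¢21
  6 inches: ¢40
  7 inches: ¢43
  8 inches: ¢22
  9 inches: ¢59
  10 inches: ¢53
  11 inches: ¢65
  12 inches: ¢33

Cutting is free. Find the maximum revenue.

80

Build R[k] bottom-up: R[k] = max over allowed piece i of (p[i] + R[k−i]).
R[1] = 3
R[2] = max(3+3, 10+0) = 10
R[3] = max(3+10, 10+3, 17+0) = 17
R[4] = max(3+17, 10+10, 17+3, 20+0) = 20
R[5] = max(3+20, 10+17, 17+10, 20+3, 21+0) = 27
R[6] = max(3+27, 10+20, 17+17, 20+10, 21+3, 40+0) = 40
R[7] = max(3+40, 10+27, 17+20, …, 40+3, 43+0) = 43
R[8] = max(3+43, 10+40, 17+27, …, 43+3, 22+0) = 50
R[9] = max(3+50, 10+43, 17+40, …, 22+3, 59+0) = 59
R[10] = max(3+59, 10+50, 17+43, …, 59+3, 53+0) = 62
R[11] = max(3+62, 10+59, 17+50, …, 53+3, 65+0) = 69
R[12] = max(3+69, 10+62, 17+59, …, 65+3, 33+0) = 80
One optimal cutting: 6 + 6 → ¢40 + ¢40 = ¢80.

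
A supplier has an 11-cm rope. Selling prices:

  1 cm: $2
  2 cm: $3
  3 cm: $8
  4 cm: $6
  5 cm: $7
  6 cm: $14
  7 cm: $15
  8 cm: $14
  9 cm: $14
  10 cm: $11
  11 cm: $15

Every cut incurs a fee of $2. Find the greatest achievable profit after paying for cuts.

21

Let net[k] be the best obtainable value from length k. For each k, try every first piece i and keep the best of price[i] + net[k−i] minus the 2 cut fee when i<k.
net[1] = 2
net[2] = 3
net[3] = 8
net[4] = 8  (first piece 1, then net[3]=8)
net[5] = 9  (first piece 2, then net[3]=8)
net[6] = 14  (first piece 3, then net[3]=8)
net[7] = 15
net[8] = 15  (first piece 1, then net[7]=15)
net[9] = 20  (first piece 3, then net[6]=14)
net[10] = 21  (first piece 3, then net[7]=15)
net[11] = 21  (first piece 1, then net[10]=21)
One optimal plan: pieces 7 + 3 + 1 (2 cuts) → $25 − $4 = $21.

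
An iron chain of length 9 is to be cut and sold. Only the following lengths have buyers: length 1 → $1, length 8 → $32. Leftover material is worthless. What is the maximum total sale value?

Consider every possible first cut. best[k] is the best of p[i]+best[k−i] over all sellable i≤k.
best[1] = 1
best[2] = 2  (first piece 1, then best[1]=1)
best[3] = 3  (first piece 1, then best[2]=2)
best[4] = 4  (first piece 1, then best[3]=3)
best[5] = 5  (first piece 1, then best[4]=4)
best[6] = 6  (first piece 1, then best[5]=5)
best[7] = 7  (first piece 1, then best[6]=6)
best[8] = max(1+7, 32+0) = 32
best[9] = max(1+32, 32+1) = 33
One optimal cutting: 8 + 1 → $33.

33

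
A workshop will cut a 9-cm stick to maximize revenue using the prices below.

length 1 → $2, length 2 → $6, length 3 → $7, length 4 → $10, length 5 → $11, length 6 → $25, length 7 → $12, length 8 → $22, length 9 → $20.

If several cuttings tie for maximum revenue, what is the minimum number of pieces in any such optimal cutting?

3

Let r[k] be the best obtainable value from length k. For each k, try every first piece i and keep the best of price[i] + r[k−i].
r[1] = 2
r[2] = 6
r[3] = 8  (first piece 1, then r[2]=6)
r[4] = 12  (first piece 2, then r[2]=6)
r[5] = 14  (first piece 1, then r[4]=12)
r[6] = 25
r[7] = 27  (first piece 1, then r[6]=25)
r[8] = 31  (first piece 2, then r[6]=25)
r[9] = 33  (first piece 1, then r[8]=31)
Maximum revenue is $33.
Now minimize piece count subject to staying optimal: for each k, pieces[k] = 1 + min over i with p[i]+r[k−i]=r[k] of pieces[k−i].
pieces[6] = 1
pieces[7] = 2
pieces[8] = 2
pieces[9] = 3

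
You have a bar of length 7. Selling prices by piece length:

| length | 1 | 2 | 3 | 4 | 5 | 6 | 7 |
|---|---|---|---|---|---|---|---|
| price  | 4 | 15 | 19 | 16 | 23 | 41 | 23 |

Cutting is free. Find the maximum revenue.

49

Build R[k] bottom-up: R[k] = max over allowed piece i of (p[i] + R[k−i]).
R[1] = 4
R[2] = 15
R[3] = 19  (first piece 1, then R[2]=15)
R[4] = 30  (first piece 2, then R[2]=15)
R[5] = 34  (first piece 1, then R[4]=30)
R[6] = 45  (first piece 2, then R[4]=30)
R[7] = 49  (first piece 1, then R[6]=45)
One optimal cutting: 2 + 2 + 2 + 1 → $15 + $15 + $15 + $4 = $49.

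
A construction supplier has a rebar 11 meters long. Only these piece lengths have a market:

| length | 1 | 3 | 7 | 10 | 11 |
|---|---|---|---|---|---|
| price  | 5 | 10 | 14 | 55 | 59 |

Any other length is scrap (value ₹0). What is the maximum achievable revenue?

60

Consider every possible first cut. best[k] is the best of p[i]+best[k−i] over all sellable i≤k.
best[1] = 5
best[2] = 10  (first piece 1, then best[1]=5)
best[3] = 15  (first piece 1, then best[2]=10)
best[4] = 20  (first piece 1, then best[3]=15)
best[5] = 25  (first piece 1, then best[4]=20)
best[6] = 30  (first piece 1, then best[5]=25)
best[7] = 35  (first piece 1, then best[6]=30)
best[8] = 40  (first piece 1, then best[7]=35)
best[9] = 45  (first piece 1, then best[8]=40)
best[10] = 55
best[11] = 60  (first piece 1, then best[10]=55)
One optimal cutting: 10 + 1 → ₹60.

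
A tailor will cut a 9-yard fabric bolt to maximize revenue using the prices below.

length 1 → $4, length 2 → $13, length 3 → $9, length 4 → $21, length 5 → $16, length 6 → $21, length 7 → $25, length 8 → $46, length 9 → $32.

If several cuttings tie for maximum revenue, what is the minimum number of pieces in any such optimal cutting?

Consider every possible first cut. r[k] is the best of p[i]+r[k−i] over all sellable i≤k.
r[1] = 4
r[2] = max(4+4, 13+0) = 13
r[3] = max(4+13, 13+4, 9+0) = 17
r[4] = max(4+17, 13+13, 9+4, 21+0) = 26
r[5] = max(4+26, 13+17, 9+13, 21+4, 16+0) = 30
r[6] = max(4+30, 13+26, 9+17, 21+13, 16+4, 21+0) = 39
r[7] = max(4+39, 13+30, 9+26, …, 21+4, 25+0) = 43
r[8] = max(4+43, 13+39, 9+30, …, 25+4, 46+0) = 52
r[9] = max(4+52, 13+43, 9+39, …, 46+4, 32+0) = 56
Maximum revenue is $56.
Now minimize piece count subject to staying optimal: for each k, pieces[k] = 1 + min over i with p[i]+r[k−i]=r[k] of pieces[k−i].
pieces[6] = 3
pieces[7] = 4
pieces[8] = 4
pieces[9] = 5

5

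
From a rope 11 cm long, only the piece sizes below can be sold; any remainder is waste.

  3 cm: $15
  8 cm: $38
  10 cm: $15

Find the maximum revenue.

Let r[k] be the best obtainable value from length k. For each k, try every first piece i and keep the best of price[i] + r[k−i].
r[1] = 0
r[2] = 0
r[3] = 15
r[4] = 15
r[5] = 15
r[6] = 30  (first piece 3, then r[3]=15)
r[7] = 30
r[8] = max(15+15, 38+0) = 38
r[9] = max(15+30, 38+0) = 45
r[10] = max(15+30, 38+0, 15+0) = 45
r[11] = max(15+38, 38+15, 15+0) = 53
One optimal cutting: 8 + 3 → $53.

53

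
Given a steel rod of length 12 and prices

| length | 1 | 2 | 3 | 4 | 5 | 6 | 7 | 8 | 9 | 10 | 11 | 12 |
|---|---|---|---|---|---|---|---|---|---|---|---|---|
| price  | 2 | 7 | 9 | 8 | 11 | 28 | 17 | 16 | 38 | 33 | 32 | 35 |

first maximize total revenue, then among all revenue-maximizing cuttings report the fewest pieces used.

2

Build r[k] bottom-up: r[k] = max over allowed piece i of (p[i] + r[k−i]).
r[1] = 2
r[2] = 7
r[3] = 9  (first piece 1, then r[2]=7)
r[4] = 14  (first piece 2, then r[2]=7)
r[5] = 16  (first piece 1, then r[4]=14)
r[6] = 28
r[7] = 30  (first piece 1, then r[6]=28)
r[8] = 35  (first piece 2, then r[6]=28)
r[9] = 38
r[10] = 42  (first piece 2, then r[8]=35)
r[11] = 45  (first piece 2, then r[9]=38)
r[12] = 56  (first piece 6, then r[6]=28)
Maximum revenue is $56.
Now minimize piece count subject to staying optimal: for each k, pieces[k] = 1 + min over i with p[i]+r[k−i]=r[k] of pieces[k−i].
pieces[9] = 1
pieces[10] = 3
pieces[11] = 2
pieces[12] = 2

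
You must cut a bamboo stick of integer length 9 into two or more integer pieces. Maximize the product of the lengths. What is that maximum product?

Fill f[k] for k=2..9: at each k try every first piece i and multiply by the better of (k−i) uncut or f[k−i].
f[2] = 1*max(1,0) = 1*1 = 1
f[3] = max(1*2, 2*1) = 2
f[4] = max(1*3, 2*2, 3*1) = 4
f[5] = max(1*4, 2*3, 3*2, 4*1) = 6
f[6] = max(1*6, 2*4, 3*3, 4*2, 5*1) = 9
f[7] = max(1*9, 2*6, 3*4, 4*3, 5*2, 6*1) = 12
f[8] = max(1*12, 2*9, 3*6, …, 6*2, 7*1) = 18
f[9] = max(1*18, 2*12, 3*9, …, 7*2, 8*1) = 27
One optimal split: 3 + 3 + 3; product 3*3*3 = 27.

27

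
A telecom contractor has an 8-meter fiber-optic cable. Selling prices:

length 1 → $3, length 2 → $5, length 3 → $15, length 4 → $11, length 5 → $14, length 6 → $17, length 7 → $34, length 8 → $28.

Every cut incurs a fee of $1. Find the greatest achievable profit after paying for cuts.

36

Let v[k] be the best obtainable value from length k. For each k, try every first piece i and keep the best of price[i] + v[k−i] minus the 1 cut fee when i<k.
v[1] = 3
v[2] = max(3+3-1, 5+0) = 5
v[3] = max(3+5-1, 5+3-1, 15+0) = 15
v[4] = max(3+15-1, 5+5-1, 15+3-1, 11+0) = 17
v[5] = max(3+17-1, 5+15-1, 15+5-1, 11+3-1, 14+0) = 19
v[6] = max(3+19-1, 5+17-1, 15+15-1, 11+5-1, 14+3-1, 17+0) = 29
v[7] = max(3+29-1, 5+19-1, 15+17-1, …, 17+3-1, 34+0) = 34
v[8] = max(3+34-1, 5+29-1, 15+19-1, …, 34+3-1, 28+0) = 36
One optimal plan: pieces 7 + 1 (1 cut) → $37 − $1 = $36.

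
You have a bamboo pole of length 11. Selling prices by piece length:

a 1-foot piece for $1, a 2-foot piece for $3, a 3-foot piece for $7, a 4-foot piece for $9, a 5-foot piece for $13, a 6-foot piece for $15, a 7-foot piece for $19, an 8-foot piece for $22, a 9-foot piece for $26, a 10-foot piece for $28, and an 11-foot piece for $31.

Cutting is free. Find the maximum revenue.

31

Build r[k] bottom-up: r[k] = max over allowed piece i of (p[i] + r[k−i]).
r[1] = 1
r[2] = max(1+1, 3+0) = 3
r[3] = max(1+3, 3+1, 7+0) = 7
r[4] = max(1+7, 3+3, 7+1, 9+0) = 9
r[5] = max(1+9, 3+7, 7+3, 9+1, 13+0) = 13
r[6] = max(1+13, 3+9, 7+7, 9+3, 13+1, 15+0) = 15
r[7] = max(1+15, 3+13, 7+9, …, 15+1, 19+0) = 19
r[8] = max(1+19, 3+15, 7+13, …, 19+1, 22+0) = 22
r[9] = max(1+22, 3+19, 7+15, …, 22+1, 26+0) = 26
r[10] = max(1+26, 3+22, 7+19, …, 26+1, 28+0) = 28
r[11] = max(1+28, 3+26, 7+22, …, 28+1, 31+0) = 31
Best is to sell the whole 11-foot piece uncut for $31.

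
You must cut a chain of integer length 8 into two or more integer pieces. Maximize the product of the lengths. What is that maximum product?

Define g[k] = max over 1≤i<k of i · max(k−i, g[k−i]); the inner max lets the remainder stay uncut if that's better.
g[2] = 1·max(1,0) = 1·1 = 1
g[3] = max(1·2, 2·1) = 2
g[4] = max(1·3, 2·2, 3·1) = 4
g[5] = max(1·4, 2·3, 3·2, 4·1) = 6
g[6] = max(1·6, 2·4, 3·3, 4·2, 5·1) = 9
g[7] = max(1·9, 2·6, 3·4, 4·3, 5·2, 6·1) = 12
g[8] = max(1·12, 2·9, 3·6, …, 6·2, 7·1) = 18
One optimal split: 3 + 3 + 2; product 3·3·2 = 18.

18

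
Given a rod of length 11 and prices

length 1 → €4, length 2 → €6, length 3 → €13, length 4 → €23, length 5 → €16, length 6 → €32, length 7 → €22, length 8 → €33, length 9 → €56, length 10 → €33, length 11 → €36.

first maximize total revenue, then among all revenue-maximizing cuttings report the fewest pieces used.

3

Build r[k] bottom-up: r[k] = max over allowed piece i of (p[i] + r[k−i]).
r[1] = 4
r[2] = 8  (first piece 1, then r[1]=4)
r[3] = 13
r[4] = 23
r[5] = 27  (first piece 1, then r[4]=23)
r[6] = 32
r[7] = 36  (first piece 1, then r[6]=32)
r[8] = 46  (first piece 4, then r[4]=23)
r[9] = 56
r[10] = 60  (first piece 1, then r[9]=56)
r[11] = 64  (first piece 1, then r[10]=60)
Maximum revenue is €64.
Now minimize piece count subject to staying optimal: for each k, pieces[k] = 1 + min over i with p[i]+r[k−i]=r[k] of pieces[k−i].
pieces[8] = 2
pieces[9] = 1
pieces[10] = 2
pieces[11] = 3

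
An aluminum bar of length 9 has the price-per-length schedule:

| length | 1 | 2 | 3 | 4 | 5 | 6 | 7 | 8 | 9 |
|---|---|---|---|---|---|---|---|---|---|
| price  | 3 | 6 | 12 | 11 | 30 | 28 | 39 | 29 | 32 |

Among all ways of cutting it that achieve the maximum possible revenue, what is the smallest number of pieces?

2

Consider every possible first cut. r[k] is the best of p[i]+r[k−i] over all sellable i≤k.
r[1] = 3
r[2] = max(3+3, 6+0) = 6
r[3] = max(3+6, 6+3, 12+0) = 12
r[4] = max(3+12, 6+6, 12+3, 11+0) = 15
r[5] = max(3+15, 6+12, 12+6, 11+3, 30+0) = 30
r[6] = max(3+30, 6+15, 12+12, 11+6, 30+3, 28+0) = 33
r[7] = max(3+33, 6+30, 12+15, …, 28+3, 39+0) = 39
r[8] = max(3+39, 6+33, 12+30, …, 39+3, 29+0) = 42
r[9] = max(3+42, 6+39, 12+33, …, 29+3, 32+0) = 45
Maximum revenue is $45.
Now minimize piece count subject to staying optimal: for each k, pieces[k] = 1 + min over i with p[i]+r[k−i]=r[k] of pieces[k−i].
pieces[6] = 2
pieces[7] = 1
pieces[8] = 2
pieces[9] = 2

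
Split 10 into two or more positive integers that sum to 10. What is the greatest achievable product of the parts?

Let g[k] be the best product for length k (with at least one cut). For each first piece i, the rest contributes max(k−i, g[k−i]).
g[2] = 1×max(1,0) = 1×1 = 1
g[3] = 1×max(2,1) = 1×2 = 2
g[4] = 2×max(2,1) = 2×2 = 4
g[5] = 2×max(3,2) = 2×3 = 6
g[6] = 3×max(3,2) = 3×3 = 9
g[7] = 2×max(5,6) = 2×6 = 12
g[8] = 2×max(6,9) = 2×9 = 18
g[9] = 3×max(6,9) = 3×9 = 27
g[10] = 2×max(8,18) = 2×18 = 36
One optimal split: 3 + 3 + 2 + 2; product 3×3×2×2 = 36.

36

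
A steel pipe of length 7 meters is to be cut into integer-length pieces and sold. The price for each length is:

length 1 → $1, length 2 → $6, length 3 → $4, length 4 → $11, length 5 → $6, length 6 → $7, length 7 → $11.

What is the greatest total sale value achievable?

Build v[k] bottom-up: v[k] = max over allowed piece i of (p[i] + v[k−i]).
v[1] = 1
v[2] = 6
v[3] = 7  (first piece 1, then v[2]=6)
v[4] = 12  (first piece 2, then v[2]=6)
v[5] = 13  (first piece 1, then v[4]=12)
v[6] = 18  (first piece 2, then v[4]=12)
v[7] = 19  (first piece 1, then v[6]=18)
One optimal cutting: 2 + 2 + 2 + 1 → $6 + $6 + $6 + $1 = $19.

19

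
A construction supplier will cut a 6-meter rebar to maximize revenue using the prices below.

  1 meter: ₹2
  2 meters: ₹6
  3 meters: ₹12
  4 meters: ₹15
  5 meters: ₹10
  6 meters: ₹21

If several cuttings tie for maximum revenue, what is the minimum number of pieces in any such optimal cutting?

2

Consider every possible first cut. r[k] is the best of p[i]+r[k−i] over all sellable i≤k.
r[1] = 2
r[2] = max(2+2, 6+0) = 6
r[3] = max(2+6, 6+2, 12+0) = 12
r[4] = max(2+12, 6+6, 12+2, 15+0) = 15
r[5] = max(2+15, 6+12, 12+6, 15+2, 10+0) = 18
r[6] = max(2+18, 6+15, 12+12, 15+6, 10+2, 21+0) = 24
Maximum revenue is ₹24.
Now minimize piece count subject to staying optimal: for each k, pieces[k] = 1 + min over i with p[i]+r[k−i]=r[k] of pieces[k−i].
pieces[3] = 1
pieces[4] = 1
pieces[5] = 2
pieces[6] = 2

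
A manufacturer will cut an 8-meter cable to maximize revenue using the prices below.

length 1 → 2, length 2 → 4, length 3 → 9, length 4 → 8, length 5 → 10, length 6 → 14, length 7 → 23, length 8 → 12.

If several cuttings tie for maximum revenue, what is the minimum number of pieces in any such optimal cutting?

Let r[k] be the best obtainable value from length k. For each k, try every first piece i and keep the best of price[i] + r[k−i].
r[1] = 2
r[2] = 4  (first piece 1, then r[1]=2)
r[3] = 9
r[4] = 11  (first piece 1, then r[3]=9)
r[5] = 13  (first piece 1, then r[4]=11)
r[6] = 18  (first piece 3, then r[3]=9)
r[7] = 23
r[8] = 25  (first piece 1, then r[7]=23)
Maximum revenue is 25.
Now minimize piece count subject to staying optimal: for each k, pieces[k] = 1 + min over i with p[i]+r[k−i]=r[k] of pieces[k−i].
pieces[5] = 2
pieces[6] = 2
pieces[7] = 1
pieces[8] = 2

2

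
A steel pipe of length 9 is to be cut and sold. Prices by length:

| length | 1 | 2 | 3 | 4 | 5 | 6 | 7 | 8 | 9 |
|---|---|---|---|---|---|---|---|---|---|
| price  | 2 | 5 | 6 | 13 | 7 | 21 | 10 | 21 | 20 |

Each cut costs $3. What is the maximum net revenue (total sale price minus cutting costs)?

Consider every possible first cut. r[k] is the best of p[i]+r[k−i] over all sellable i≤k, charging 3 whenever i<k.
r[1] = 2
r[2] = max(2+2-3, 5+0) = 5
r[3] = max(2+5-3, 5+2-3, 6+0) = 6
r[4] = max(2+6-3, 5+5-3, 6+2-3, 13+0) = 13
r[5] = max(2+13-3, 5+6-3, 6+5-3, 13+2-3, 7+0) = 12
r[6] = max(2+12-3, 5+13-3, 6+6-3, 13+5-3, 7+2-3, 21+0) = 21
r[7] = max(2+21-3, 5+12-3, 6+13-3, …, 21+2-3, 10+0) = 20
r[8] = max(2+20-3, 5+21-3, 6+12-3, …, 10+2-3, 21+0) = 23
r[9] = max(2+23-3, 5+20-3, 6+21-3, …, 21+2-3, 20+0) = 24
One optimal plan: pieces 6 + 3 (1 cut) → $27 − $3 = $24.

24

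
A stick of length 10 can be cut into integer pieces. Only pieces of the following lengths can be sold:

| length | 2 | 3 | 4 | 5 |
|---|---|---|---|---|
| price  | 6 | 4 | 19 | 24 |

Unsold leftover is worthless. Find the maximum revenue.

Let r[k] be the best obtainable value from length k. For each k, try every first piece i and keep the best of price[i] + r[k−i].
r[1] = 0
r[2] = 6
r[3] = 6
r[4] = 19
r[5] = 24
r[6] = 25  (first piece 2, then r[4]=19)
r[7] = 30  (first piece 2, then r[5]=24)
r[8] = 38  (first piece 4, then r[4]=19)
r[9] = 43  (first piece 4, then r[5]=24)
r[10] = 48  (first piece 5, then r[5]=24)
One optimal cutting: 5 + 5 → $48.

48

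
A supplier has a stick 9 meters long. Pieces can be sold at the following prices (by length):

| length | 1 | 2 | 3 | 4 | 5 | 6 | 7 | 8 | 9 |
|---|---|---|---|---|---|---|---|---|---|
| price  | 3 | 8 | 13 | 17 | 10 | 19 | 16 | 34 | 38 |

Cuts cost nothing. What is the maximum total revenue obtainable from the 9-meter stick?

Build best[k] bottom-up: best[k] = max over allowed piece i of (p[i] + best[k−i]).
best[1] = 3
best[2] = 8
best[3] = 13
best[4] = 17
best[5] = 21  (first piece 2, then best[3]=13)
best[6] = 26  (first piece 3, then best[3]=13)
best[7] = 30  (first piece 3, then best[4]=17)
best[8] = 34  (first piece 2, then best[6]=26)
best[9] = 39  (first piece 3, then best[6]=26)
One optimal cutting: 3 + 3 + 3 → $13 + $13 + $13 = $39.

39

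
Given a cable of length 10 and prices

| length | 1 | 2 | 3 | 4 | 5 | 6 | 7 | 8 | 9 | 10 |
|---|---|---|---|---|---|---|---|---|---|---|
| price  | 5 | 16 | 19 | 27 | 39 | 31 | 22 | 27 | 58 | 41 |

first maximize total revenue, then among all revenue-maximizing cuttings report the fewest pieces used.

5

Let r[k] be the best obtainable value from length k. For each k, try every first piece i and keep the best of price[i] + r[k−i].
r[1] = 5
r[2] = max(5+5, 16+0) = 16
r[3] = max(5+16, 16+5, 19+0) = 21
r[4] = max(5+21, 16+16, 19+5, 27+0) = 32
r[5] = max(5+32, 16+21, 19+16, 27+5, 39+0) = 39
r[6] = max(5+39, 16+32, 19+21, 27+16, 39+5, 31+0) = 48
r[7] = max(5+48, 16+39, 19+32, …, 31+5, 22+0) = 55
r[8] = max(5+55, 16+48, 19+39, …, 22+5, 27+0) = 64
r[9] = max(5+64, 16+55, 19+48, …, 27+5, 58+0) = 71
r[10] = max(5+71, 16+64, 19+55, …, 58+5, 41+0) = 80
Maximum revenue is €80.
Now minimize piece count subject to staying optimal: for each k, pieces[k] = 1 + min over i with p[i]+r[k−i]=r[k] of pieces[k−i].
pieces[7] = 2
pieces[8] = 4
pieces[9] = 3
pieces[10] = 5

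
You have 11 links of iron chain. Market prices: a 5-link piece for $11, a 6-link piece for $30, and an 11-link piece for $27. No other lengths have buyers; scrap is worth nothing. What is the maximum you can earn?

Consider every possible first cut. f[k] is the best of p[i]+f[k−i] over all sellable i≤k.
f[1] = 0
f[2] = 0
f[3] = 0
f[4] = 0
f[5] = 11
f[6] = 30
f[7] = 30
f[8] = 30
f[9] = 30
f[10] = 30
f[11] = 41  (first piece 5, then f[6]=30)
One optimal cutting: 6 + 5 → $41.

41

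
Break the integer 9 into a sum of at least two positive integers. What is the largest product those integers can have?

27

Define P[k] = max over 1≤i<k of i · max(k−i, P[k−i]); the inner max lets the remainder stay uncut if that's better.
Small cases: P[2]=1, P[3]=2.
P[4] = 2·max(2,1) = 2·2 = 4
P[5] = 2·max(3,2) = 2·3 = 6
P[6] = 3·max(3,2) = 3·3 = 9
P[7] = 2·max(5,6) = 2·6 = 12
P[8] = 2·max(6,9) = 2·9 = 18
P[9] = 3·max(6,9) = 3·9 = 27
One optimal split: 3 + 3 + 3; product 3·3·3 = 27.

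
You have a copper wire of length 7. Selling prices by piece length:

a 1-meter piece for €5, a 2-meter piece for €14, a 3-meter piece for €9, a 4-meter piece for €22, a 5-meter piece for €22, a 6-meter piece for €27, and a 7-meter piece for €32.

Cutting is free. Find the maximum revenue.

47

Consider every possible first cut. r[k] is the best of p[i]+r[k−i] over all sellable i≤k.
r[1] = 5
r[2] = max(5+5, 14+0) = 14
r[3] = max(5+14, 14+5, 9+0) = 19
r[4] = max(5+19, 14+14, 9+5, 22+0) = 28
r[5] = max(5+28, 14+19, 9+14, 22+5, 22+0) = 33
r[6] = max(5+33, 14+28, 9+19, 22+14, 22+5, 27+0) = 42
r[7] = max(5+42, 14+33, 9+28, …, 27+5, 32+0) = 47
One optimal cutting: 2 + 2 + 2 + 1 → €14 + €14 + €14 + €5 = €47.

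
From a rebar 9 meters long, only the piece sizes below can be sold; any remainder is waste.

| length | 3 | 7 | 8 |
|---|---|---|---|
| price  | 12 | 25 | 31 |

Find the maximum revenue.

Let f[k] be the best obtainable value from length k. For each k, try every first piece i and keep the best of price[i] + f[k−i].
f[1] = 0
f[2] = 0
f[3] = 12
f[4] = 12
f[5] = 12
f[6] = 24  (first piece 3, then f[3]=12)
f[7] = max(12+12, 25+0) = 25
f[8] = max(12+12, 25+0, 31+0) = 31
f[9] = max(12+24, 25+0, 31+0) = 36
One optimal cutting: 3 + 3 + 3 → ₹36.

36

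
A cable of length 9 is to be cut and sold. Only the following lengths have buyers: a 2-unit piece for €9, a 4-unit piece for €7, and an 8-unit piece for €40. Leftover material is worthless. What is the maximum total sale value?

40

Build r[k] bottom-up: r[k] = max over allowed piece i of (p[i] + r[k−i]).
r[1] = 0
r[2] = 9
r[3] = 9
r[4] = max(9+9, 7+0) = 18
r[5] = max(9+9, 7+0) = 18
r[6] = max(9+18, 7+9) = 27
r[7] = max(9+18, 7+9) = 27
r[8] = max(9+27, 7+18, 40+0) = 40
r[9] = max(9+27, 7+18, 40+0) = 40
One optimal cutting: pieces 8 with 1 unit of scrap → €40.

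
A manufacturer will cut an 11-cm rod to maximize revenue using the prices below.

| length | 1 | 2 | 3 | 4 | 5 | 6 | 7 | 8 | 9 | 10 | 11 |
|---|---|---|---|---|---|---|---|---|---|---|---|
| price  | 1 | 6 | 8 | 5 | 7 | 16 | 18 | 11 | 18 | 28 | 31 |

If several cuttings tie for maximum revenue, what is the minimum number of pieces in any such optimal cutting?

Let r[k] be the best obtainable value from length k. For each k, try every first piece i and keep the best of price[i] + r[k−i].
r[1] = 1
r[2] = max(1+1, 6+0) = 6
r[3] = max(1+6, 6+1, 8+0) = 8
r[4] = max(1+8, 6+6, 8+1, 5+0) = 12
r[5] = max(1+12, 6+8, 8+6, 5+1, 7+0) = 14
r[6] = max(1+14, 6+12, 8+8, 5+6, 7+1, 16+0) = 18
r[7] = max(1+18, 6+14, 8+12, …, 16+1, 18+0) = 20
r[8] = max(1+20, 6+18, 8+14, …, 18+1, 11+0) = 24
r[9] = max(1+24, 6+20, 8+18, …, 11+1, 18+0) = 26
r[10] = max(1+26, 6+24, 8+20, …, 18+1, 28+0) = 30
r[11] = max(1+30, 6+26, 8+24, …, 28+1, 31+0) = 32
Maximum revenue is $32.
Now minimize piece count subject to staying optimal: for each k, pieces[k] = 1 + min over i with p[i]+r[k−i]=r[k] of pieces[k−i].
pieces[8] = 4
pieces[9] = 4
pieces[10] = 5
pieces[11] = 5

5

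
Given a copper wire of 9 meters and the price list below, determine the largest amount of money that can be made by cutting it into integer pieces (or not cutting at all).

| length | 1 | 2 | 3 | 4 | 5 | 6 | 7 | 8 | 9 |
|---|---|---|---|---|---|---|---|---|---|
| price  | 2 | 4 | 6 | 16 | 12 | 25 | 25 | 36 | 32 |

38

Consider every possible first cut. best[k] is the best of p[i]+best[k−i] over all sellable i≤k.
best[1] = 2
best[2] = max(2+2, 4+0) = 4
best[3] = max(2+4, 4+2, 6+0) = 6
best[4] = max(2+6, 4+4, 6+2, 16+0) = 16
best[5] = max(2+16, 4+6, 6+4, 16+2, 12+0) = 18
best[6] = max(2+18, 4+16, 6+6, 16+4, 12+2, 25+0) = 25
best[7] = max(2+25, 4+18, 6+16, …, 25+2, 25+0) = 27
best[8] = max(2+27, 4+25, 6+18, …, 25+2, 36+0) = 36
best[9] = max(2+36, 4+27, 6+25, …, 36+2, 32+0) = 38
One optimal cutting: 8 + 1 → €36 + €2 = €38.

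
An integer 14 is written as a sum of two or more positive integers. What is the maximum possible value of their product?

Fill prod[k] for k=2..14: at each k try every first piece i and multiply by the better of (k−i) uncut or prod[k−i].
Small cases: prod[2]=1, prod[3]=2, prod[4]=4, prod[5]=6, prod[6]=9, prod[7]=12, prod[8]=18, prod[9]=27.
prod[10] = max(1×27, 2×18, 3×12, …, 8×2, 9×1) = 36
prod[11] = max(1×36, 2×27, 3×18, …, 9×2, 10×1) = 54
prod[12] = max(1×54, 2×36, 3×27, …, 10×2, 11×1) = 81
prod[13] = max(1×81, 2×54, 3×36, …, 11×2, 12×1) = 108
prod[14] = max(1×108, 2×81, 3×54, …, 12×2, 13×1) = 162
One optimal split: 3 + 3 + 3 + 3 + 2; product 3×3×3×3×2 = 162.

162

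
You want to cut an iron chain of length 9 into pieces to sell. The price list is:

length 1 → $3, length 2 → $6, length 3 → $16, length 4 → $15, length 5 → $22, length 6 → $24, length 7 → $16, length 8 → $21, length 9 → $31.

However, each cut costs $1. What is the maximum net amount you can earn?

Consider every possible first cut. r[k] is the best of p[i]+r[k−i] over all sellable i≤k, charging 1 whenever i<k.
r[1] = 3
r[2] = 6
r[3] = 16
r[4] = 18  (first piece 1, then r[3]=16)
r[5] = 22
r[6] = 31  (first piece 3, then r[3]=16)
r[7] = 33  (first piece 1, then r[6]=31)
r[8] = 37  (first piece 3, then r[5]=22)
r[9] = 46  (first piece 3, then r[6]=31)
One optimal plan: pieces 3 + 3 + 3 (2 cuts) → $48 − $2 = $46.

46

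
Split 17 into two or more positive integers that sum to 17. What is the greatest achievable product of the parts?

486

Define prod[k] = max over 1≤i<k of i · max(k−i, prod[k−i]); the inner max lets the remainder stay uncut if that's better.
Small cases: prod[2]=1, prod[3]=2, prod[4]=4, prod[5]=6, prod[6]=9, prod[7]=12, prod[8]=18, prod[9]=27, prod[10]=36, prod[11]=54.
prod[12] = max(1×54, 2×36, 3×27, …, 10×2, 11×1) = 81
prod[13] = max(1×81, 2×54, 3×36, …, 11×2, 12×1) = 108
prod[14] = max(1×108, 2×81, 3×54, …, 12×2, 13×1) = 162
prod[15] = max(1×162, 2×108, 3×81, …, 13×2, 14×1) = 243
prod[16] = max(1×243, 2×162, 3×108, …, 14×2, 15×1) = 324
prod[17] = max(1×324, 2×243, 3×162, …, 15×2, 16×1) = 486
One optimal split: 3 + 3 + 3 + 3 + 3 + 2; product 3×3×3×3×3×2 = 486.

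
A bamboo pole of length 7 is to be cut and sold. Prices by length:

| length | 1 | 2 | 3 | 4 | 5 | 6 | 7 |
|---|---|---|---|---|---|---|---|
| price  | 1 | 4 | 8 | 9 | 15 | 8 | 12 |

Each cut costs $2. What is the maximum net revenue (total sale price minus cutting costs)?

17

Consider every possible first cut. net[k] is the best of p[i]+net[k−i] over all sellable i≤k, charging 2 whenever i<k.
net[1] = 1
net[2] = 4
net[3] = 8
net[4] = 9
net[5] = 15
net[6] = 14  (first piece 1, then net[5]=15)
net[7] = 17  (first piece 2, then net[5]=15)
One optimal plan: pieces 5 + 2 (1 cut) → $19 − $2 = $17.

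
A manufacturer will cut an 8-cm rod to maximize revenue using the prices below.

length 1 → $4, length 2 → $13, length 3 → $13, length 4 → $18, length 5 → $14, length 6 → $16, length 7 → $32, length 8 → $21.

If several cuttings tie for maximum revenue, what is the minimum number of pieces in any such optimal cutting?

4

Build r[k] bottom-up: r[k] = max over allowed piece i of (p[i] + r[k−i]).
r[1] = 4
r[2] = 13
r[3] = 17  (first piece 1, then r[2]=13)
r[4] = 26  (first piece 2, then r[2]=13)
r[5] = 30  (first piece 1, then r[4]=26)
r[6] = 39  (first piece 2, then r[4]=26)
r[7] = 43  (first piece 1, then r[6]=39)
r[8] = 52  (first piece 2, then r[6]=39)
Maximum revenue is $52.
Now minimize piece count subject to staying optimal: for each k, pieces[k] = 1 + min over i with p[i]+r[k−i]=r[k] of pieces[k−i].
pieces[5] = 3
pieces[6] = 3
pieces[7] = 4
pieces[8] = 4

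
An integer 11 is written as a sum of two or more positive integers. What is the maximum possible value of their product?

54

Fill P[k] for k=2..11: at each k try every first piece i and multiply by the better of (k−i) uncut or P[k−i].
Small cases: P[2]=1, P[3]=2, P[4]=4.
P[5] = max(1*4, 2*3, 3*2, 4*1) = 6
P[6] = max(1*6, 2*4, 3*3, 4*2, 5*1) = 9
P[7] = max(1*9, 2*6, 3*4, 4*3, 5*2, 6*1) = 12
P[8] = max(1*12, 2*9, 3*6, …, 6*2, 7*1) = 18
P[9] = max(1*18, 2*12, 3*9, …, 7*2, 8*1) = 27
P[10] = max(1*27, 2*18, 3*12, …, 8*2, 9*1) = 36
P[11] = max(1*36, 2*27, 3*18, …, 9*2, 10*1) = 54
One optimal split: 3 + 3 + 3 + 2; product 3*3*3*2 = 54.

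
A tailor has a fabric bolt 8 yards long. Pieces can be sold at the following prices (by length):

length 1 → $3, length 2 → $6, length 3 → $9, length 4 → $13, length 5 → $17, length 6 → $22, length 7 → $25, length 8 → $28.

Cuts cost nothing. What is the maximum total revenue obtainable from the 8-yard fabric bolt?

Build v[k] bottom-up: v[k] = max over allowed piece i of (p[i] + v[k−i]).
v[1] = 3
v[2] = max(3+3, 6+0) = 6
v[3] = max(3+6, 6+3, 9+0) = 9
v[4] = max(3+9, 6+6, 9+3, 13+0) = 13
v[5] = max(3+13, 6+9, 9+6, 13+3, 17+0) = 17
v[6] = max(3+17, 6+13, 9+9, 13+6, 17+3, 22+0) = 22
v[7] = max(3+22, 6+17, 9+13, …, 22+3, 25+0) = 25
v[8] = max(3+25, 6+22, 9+17, …, 25+3, 28+0) = 28
One optimal cutting: 6 + 1 + 1 → $22 + $3 + $3 = $28.

28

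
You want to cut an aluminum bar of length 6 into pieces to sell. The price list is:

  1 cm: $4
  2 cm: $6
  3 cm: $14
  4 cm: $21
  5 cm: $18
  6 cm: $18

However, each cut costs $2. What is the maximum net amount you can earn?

Build r[k] bottom-up: r[k] = max over allowed piece i of (p[i] + r[k−i]) − 2 per cut.
r[1] = 4
r[2] = 6  (first piece 1, then r[1]=4)
r[3] = 14
r[4] = 21
r[5] = 23  (first piece 1, then r[4]=21)
r[6] = 26  (first piece 3, then r[3]=14)
One optimal plan: pieces 3 + 3 (1 cut) → $28 − $2 = $26.

26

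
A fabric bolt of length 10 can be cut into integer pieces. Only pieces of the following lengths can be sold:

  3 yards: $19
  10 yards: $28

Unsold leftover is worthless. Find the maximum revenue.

Build r[k] bottom-up: r[k] = max over allowed piece i of (p[i] + r[k−i]).
r[1] = 0
r[2] = 0
r[3] = 19
r[4] = 19
r[5] = 19
r[6] = 38  (first piece 3, then r[3]=19)
r[7] = 38
r[8] = 38
r[9] = 57  (first piece 3, then r[6]=38)
r[10] = max(19+38, 28+0) = 57
One optimal cutting: pieces 3 + 3 + 3 with 1 yard of scrap → $57.

57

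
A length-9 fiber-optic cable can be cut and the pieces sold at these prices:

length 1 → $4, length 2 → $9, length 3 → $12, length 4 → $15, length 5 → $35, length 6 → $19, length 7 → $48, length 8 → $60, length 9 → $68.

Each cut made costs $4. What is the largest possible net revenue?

Build r[k] bottom-up: r[k] = max over allowed piece i of (p[i] + r[k−i]) − 4 per cut.
r[1] = 4
r[2] = 9
r[3] = 12
r[4] = 15
r[5] = 35
r[6] = 35  (first piece 1, then r[5]=35)
r[7] = 48
r[8] = 60
r[9] = 68
Best is to make no cuts and sell whole for $68.

68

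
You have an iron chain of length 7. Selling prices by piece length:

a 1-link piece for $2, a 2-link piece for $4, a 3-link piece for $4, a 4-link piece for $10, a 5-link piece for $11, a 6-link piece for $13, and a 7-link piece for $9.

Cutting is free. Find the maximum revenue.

16

Consider every possible first cut. best[k] is the best of p[i]+best[k−i] over all sellable i≤k.
best[1] = 2
best[2] = max(2+2, 4+0) = 4
best[3] = max(2+4, 4+2, 4+0) = 6
best[4] = max(2+6, 4+4, 4+2, 10+0) = 10
best[5] = max(2+10, 4+6, 4+4, 10+2, 11+0) = 12
best[6] = max(2+12, 4+10, 4+6, 10+4, 11+2, 13+0) = 14
best[7] = max(2+14, 4+12, 4+10, …, 13+2, 9+0) = 16
One optimal cutting: 4 + 1 + 1 + 1 → $10 + $2 + $2 + $2 = $16.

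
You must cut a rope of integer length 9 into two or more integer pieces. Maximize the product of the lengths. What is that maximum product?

Fill f[k] for k=2..9: at each k try every first piece i and multiply by the better of (k−i) uncut or f[k−i].
f[2] = 1×max(1,0) = 1×1 = 1
f[3] = 1×max(2,1) = 1×2 = 2
f[4] = 2×max(2,1) = 2×2 = 4
f[5] = 2×max(3,2) = 2×3 = 6
f[6] = 3×max(3,2) = 3×3 = 9
f[7] = 2×max(5,6) = 2×6 = 12
f[8] = 2×max(6,9) = 2×9 = 18
f[9] = 3×max(6,9) = 3×9 = 27
One optimal split: 3 + 3 + 3; product 3×3×3 = 27.

27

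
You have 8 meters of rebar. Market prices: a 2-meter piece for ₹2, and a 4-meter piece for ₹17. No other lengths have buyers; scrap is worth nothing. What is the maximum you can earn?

34

Build best[k] bottom-up: best[k] = max over allowed piece i of (p[i] + best[k−i]).
best[1] = 0
best[2] = 2
best[3] = 2
best[4] = max(2+2, 17+0) = 17
best[5] = max(2+2, 17+0) = 17
best[6] = max(2+17, 17+2) = 19
best[7] = max(2+17, 17+2) = 19
best[8] = max(2+19, 17+17) = 34
One optimal cutting: 4 + 4 → ₹34.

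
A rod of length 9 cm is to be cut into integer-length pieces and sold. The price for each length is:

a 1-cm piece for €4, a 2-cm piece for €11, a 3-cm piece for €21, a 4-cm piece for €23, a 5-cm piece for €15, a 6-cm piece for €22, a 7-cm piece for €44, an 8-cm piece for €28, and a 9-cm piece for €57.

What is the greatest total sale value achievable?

Consider every possible first cut. best[k] is the best of p[i]+best[k−i] over all sellable i≤k.
best[1] = 4
best[2] = 11
best[3] = 21
best[4] = 25  (first piece 1, then best[3]=21)
best[5] = 32  (first piece 2, then best[3]=21)
best[6] = 42  (first piece 3, then best[3]=21)
best[7] = 46  (first piece 1, then best[6]=42)
best[8] = 53  (first piece 2, then best[6]=42)
best[9] = 63  (first piece 3, then best[6]=42)
One optimal cutting: 3 + 3 + 3 → €21 + €21 + €21 = €63.

63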